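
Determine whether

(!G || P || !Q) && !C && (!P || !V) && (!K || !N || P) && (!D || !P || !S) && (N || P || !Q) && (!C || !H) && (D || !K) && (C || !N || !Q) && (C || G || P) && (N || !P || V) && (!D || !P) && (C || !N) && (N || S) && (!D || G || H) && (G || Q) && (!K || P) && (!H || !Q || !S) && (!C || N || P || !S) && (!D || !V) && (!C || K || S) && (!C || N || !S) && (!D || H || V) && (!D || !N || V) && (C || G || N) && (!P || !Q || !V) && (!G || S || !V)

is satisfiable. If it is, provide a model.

N: False, S: True, H: True, K: False, C: False, P: False, G: True, D: False, V: True, Q: False

Unit clause (!C) forces C = False.
In (C || !N) only !N is left, so N = False.
In (N || S) only S is left, so S = True.
In (C || G || N) only G is left, so G = True.
Set H = True.
  then (!H || !Q || !S) forces Q = False.
Set K = False.
Try P = True:
  (!P || !V) forces V = False.
  clause (N || !P || V) is falsified — backtrack.
So P = False.
Set D = False.
Set V = True.
All clauses satisfied.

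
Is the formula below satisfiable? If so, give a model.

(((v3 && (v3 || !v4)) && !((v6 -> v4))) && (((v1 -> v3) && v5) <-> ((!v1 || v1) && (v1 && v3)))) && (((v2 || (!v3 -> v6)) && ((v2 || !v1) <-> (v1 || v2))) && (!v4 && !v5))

v1 = False, v2 = True, v3 = True, v4 = False, v5 = False, v6 = True

  ((v3 && (v3 || !v4)) && !((v6 -> v4))) && (((v1 -> v3) && v5) <-> ((!v1 || v1) && (v1 && v3))) = True
    (v3 && (v3 || !v4)) && !((v6 -> v4)) = True
      v3 && (v3 || !v4) = True
        v3 || !v4 = True
          !v4 = True
      !((v6 -> v4)) = True
        v6 -> v4 = False
    ((v1 -> v3) && v5) <-> ((!v1 || v1) && (v1 && v3)) = True
      (v1 -> v3) && v5 = False
        v1 -> v3 = True
      (!v1 || v1) && (v1 && v3) = False
        !v1 || v1 = True
          !v1 = True
        v1 && v3 = False
  ((v2 || (!v3 -> v6)) && ((v2 || !v1) <-> (v1 || v2))) && (!v4 && !v5) = True
    (v2 || (!v3 -> v6)) && ((v2 || !v1) <-> (v1 || v2)) = True
      v2 || (!v3 -> v6) = True
        !v3 -> v6 = True
          !v3 = False
      (v2 || !v1) <-> (v1 || v2) = True
        v2 || !v1 = True
          !v1 = True
        v1 || v2 = True
    !v4 && !v5 = True
      !v4 = True
      !v5 = True
Both conjuncts True, so the formula holds.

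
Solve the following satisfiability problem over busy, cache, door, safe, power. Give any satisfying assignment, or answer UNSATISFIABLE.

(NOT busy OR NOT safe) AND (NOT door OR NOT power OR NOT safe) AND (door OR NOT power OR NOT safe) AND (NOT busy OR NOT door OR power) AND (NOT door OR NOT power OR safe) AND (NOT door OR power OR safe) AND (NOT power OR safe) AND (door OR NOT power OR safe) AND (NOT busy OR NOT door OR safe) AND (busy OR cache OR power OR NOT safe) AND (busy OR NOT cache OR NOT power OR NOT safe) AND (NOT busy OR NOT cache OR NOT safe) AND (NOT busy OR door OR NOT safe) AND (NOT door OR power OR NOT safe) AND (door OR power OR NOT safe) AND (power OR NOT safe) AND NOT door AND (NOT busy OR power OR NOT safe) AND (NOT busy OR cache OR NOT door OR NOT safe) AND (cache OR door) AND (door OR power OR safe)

Unsatisfiable — no assignment works.

Case safe = True:
  (NOT busy OR NOT safe) forces busy = False.
  (power OR NOT safe) forces power = True.
  (NOT door OR NOT power OR NOT safe) forces door = False.
  Clause (door OR NOT power OR NOT safe) is falsified — contradiction.
Case safe = False:
  (NOT power OR safe) forces power = False.
  (NOT door OR power OR safe) forces door = False.
  Clause (door OR power OR safe) is falsified — contradiction.
Both cases fail, so the formula is unsatisfiable.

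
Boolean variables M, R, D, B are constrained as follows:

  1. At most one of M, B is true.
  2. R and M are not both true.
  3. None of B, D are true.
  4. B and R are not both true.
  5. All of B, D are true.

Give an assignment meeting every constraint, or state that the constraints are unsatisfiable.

Unsatisfiable

Case D = True:
  Constraint (3) is violated (D=T) — contradiction.
Case D = False:
  Constraint (5) is violated (D=F) — contradiction.
Both cases fail — unsatisfiable.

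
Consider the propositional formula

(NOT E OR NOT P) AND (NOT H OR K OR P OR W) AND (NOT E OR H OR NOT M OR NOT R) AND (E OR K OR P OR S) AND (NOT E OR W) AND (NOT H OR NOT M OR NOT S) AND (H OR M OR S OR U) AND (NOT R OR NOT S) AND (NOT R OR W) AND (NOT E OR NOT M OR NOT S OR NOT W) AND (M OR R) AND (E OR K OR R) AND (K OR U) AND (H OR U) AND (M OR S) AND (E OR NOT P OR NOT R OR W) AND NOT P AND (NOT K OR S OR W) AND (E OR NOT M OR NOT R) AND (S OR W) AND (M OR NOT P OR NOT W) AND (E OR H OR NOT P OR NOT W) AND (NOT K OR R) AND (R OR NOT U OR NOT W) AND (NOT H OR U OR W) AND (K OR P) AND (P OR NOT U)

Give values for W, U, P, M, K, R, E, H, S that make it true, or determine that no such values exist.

Unit clause (NOT P) forces P = False.
In (K OR P) only K is left, so K = True.
In (P OR NOT U) only NOT U is left, so U = False.
In (H OR U) only H is left, so H = True.
In (NOT K OR R) only R is left, so R = True.
In (NOT H OR U OR W) only W is left, so W = True.
In (NOT R OR NOT S) only NOT S is left, so S = False.
In (M OR S) only M is left, so M = True.
In (E OR NOT M OR NOT R) only E is left, so E = True.
All clauses satisfied.

W = True, U = False, P = False, M = True, K = True, R = True, E = True, H = True, S = False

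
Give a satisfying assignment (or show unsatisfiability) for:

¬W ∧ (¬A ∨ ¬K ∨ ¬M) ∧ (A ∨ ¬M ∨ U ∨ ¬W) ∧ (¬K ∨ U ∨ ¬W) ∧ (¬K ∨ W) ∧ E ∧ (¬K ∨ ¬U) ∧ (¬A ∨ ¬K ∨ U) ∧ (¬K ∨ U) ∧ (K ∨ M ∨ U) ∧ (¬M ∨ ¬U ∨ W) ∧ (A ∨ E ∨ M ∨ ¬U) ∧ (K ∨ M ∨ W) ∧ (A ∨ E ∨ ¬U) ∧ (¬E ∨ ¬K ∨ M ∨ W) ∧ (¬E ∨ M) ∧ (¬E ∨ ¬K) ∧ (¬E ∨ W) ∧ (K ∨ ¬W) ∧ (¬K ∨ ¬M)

Case E = True:
  (¬W) forces W = False.
  Clause (¬E ∨ W) is falsified — contradiction.
Case E = False:
  Clause (E) is falsified — contradiction.
Both cases fail, so the formula is unsatisfiable.

UNSATISFIABLE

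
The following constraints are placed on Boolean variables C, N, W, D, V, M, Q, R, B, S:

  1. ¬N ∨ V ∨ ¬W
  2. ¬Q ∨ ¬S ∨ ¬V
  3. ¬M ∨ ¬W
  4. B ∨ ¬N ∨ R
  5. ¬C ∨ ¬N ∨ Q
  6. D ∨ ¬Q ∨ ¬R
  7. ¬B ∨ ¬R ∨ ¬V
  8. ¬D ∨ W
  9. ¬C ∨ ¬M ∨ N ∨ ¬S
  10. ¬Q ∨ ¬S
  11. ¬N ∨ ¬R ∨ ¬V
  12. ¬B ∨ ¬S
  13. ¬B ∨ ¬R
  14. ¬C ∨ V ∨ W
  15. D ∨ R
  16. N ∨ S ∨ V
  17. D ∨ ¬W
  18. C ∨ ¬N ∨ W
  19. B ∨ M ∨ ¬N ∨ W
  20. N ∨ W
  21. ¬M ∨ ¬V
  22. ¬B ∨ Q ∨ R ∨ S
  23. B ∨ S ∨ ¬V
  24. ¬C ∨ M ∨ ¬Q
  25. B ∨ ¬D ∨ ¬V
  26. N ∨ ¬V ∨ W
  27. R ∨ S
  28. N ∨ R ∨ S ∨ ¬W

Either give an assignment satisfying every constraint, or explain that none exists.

C=F, N=F, W=T, D=T, V=F, M=F, Q=F, R=T, B=F, S=T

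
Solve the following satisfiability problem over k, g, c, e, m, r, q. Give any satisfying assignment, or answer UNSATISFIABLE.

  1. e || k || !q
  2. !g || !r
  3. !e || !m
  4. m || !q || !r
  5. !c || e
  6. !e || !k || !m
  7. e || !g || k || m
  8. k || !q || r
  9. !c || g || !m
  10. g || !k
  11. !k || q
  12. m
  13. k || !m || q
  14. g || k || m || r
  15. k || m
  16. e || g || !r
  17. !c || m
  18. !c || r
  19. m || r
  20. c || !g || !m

Case m = True:
  (!e || !m) forces e = False.
  (!c || e) forces c = False.
  (c || !g || !m) forces g = False.
  (g || !k) forces k = False.
  (e || k || !q) forces q = False.
  Clause (k || !m || q) is falsified — contradiction.
Case m = False:
  Clause (m) is falsified — contradiction.
Both cases fail, so the formula is unsatisfiable.

The formula is unsatisfiable.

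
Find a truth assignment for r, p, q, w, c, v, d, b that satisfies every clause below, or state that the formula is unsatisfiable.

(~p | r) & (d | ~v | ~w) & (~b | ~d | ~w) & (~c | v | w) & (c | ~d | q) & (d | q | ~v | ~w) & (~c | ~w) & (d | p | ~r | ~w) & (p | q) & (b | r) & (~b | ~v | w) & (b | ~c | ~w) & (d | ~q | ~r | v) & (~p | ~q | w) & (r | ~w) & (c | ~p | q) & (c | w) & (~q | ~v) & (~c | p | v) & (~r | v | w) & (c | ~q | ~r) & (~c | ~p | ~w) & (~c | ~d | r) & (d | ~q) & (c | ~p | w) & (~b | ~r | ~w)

Set r = True.
Try p = False:
  (p | q) forces q = True.
  (~q | ~v) forces v = False.
  (d | ~q | ~r | v) forces d = True.
  (~c | p | v) forces c = False.
  clause (c | ~q | ~r) is falsified — backtrack.
So p = True.
Set q = False.
  then (c | ~p | q) forces c = True.
  then (~c | ~p | ~w) forces w = False.
  then (~c | v | w) forces v = True.
  then (~b | ~v | w) forces b = False.
Set d = True.
All clauses satisfied.

r=T, p=T, q=F, w=F, c=T, v=T, d=T, b=F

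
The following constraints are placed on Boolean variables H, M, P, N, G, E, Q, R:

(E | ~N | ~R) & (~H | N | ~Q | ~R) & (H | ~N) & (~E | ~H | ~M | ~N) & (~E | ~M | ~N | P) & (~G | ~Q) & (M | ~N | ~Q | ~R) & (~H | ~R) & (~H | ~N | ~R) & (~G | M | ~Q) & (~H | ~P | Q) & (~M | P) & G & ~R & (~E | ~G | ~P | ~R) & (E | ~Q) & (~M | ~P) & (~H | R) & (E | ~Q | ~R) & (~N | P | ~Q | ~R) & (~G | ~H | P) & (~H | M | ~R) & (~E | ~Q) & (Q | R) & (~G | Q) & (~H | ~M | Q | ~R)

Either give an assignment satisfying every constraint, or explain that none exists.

Unsatisfiable — no assignment works.

Case G = True:
  (~G | ~Q) forces Q = False.
  Clause (~G | Q) is falsified — contradiction.
Case G = False:
  Clause (G) is falsified — contradiction.
Both cases fail, so the formula is unsatisfiable.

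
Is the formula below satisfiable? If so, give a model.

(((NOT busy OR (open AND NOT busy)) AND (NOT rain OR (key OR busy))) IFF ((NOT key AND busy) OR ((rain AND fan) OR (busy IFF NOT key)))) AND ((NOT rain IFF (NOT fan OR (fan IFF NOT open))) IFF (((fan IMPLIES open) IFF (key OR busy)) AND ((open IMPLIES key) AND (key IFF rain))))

open = False, fan = True, key = True, rain = True, busy = False

  ((NOT busy OR (open AND NOT busy)) AND (NOT rain OR (key OR busy))) IFF ((NOT key AND busy) OR ((rain AND fan) OR (busy IFF NOT key))) = True
    (NOT busy OR (open AND NOT busy)) AND (NOT rain OR (key OR busy)) = True
      NOT busy OR (open AND NOT busy) = True
        NOT busy = True
        open AND NOT busy = False
          NOT busy = True
      NOT rain OR (key OR busy) = True
        NOT rain = False
        key OR busy = True
    (NOT key AND busy) OR ((rain AND fan) OR (busy IFF NOT key)) = True
      NOT key AND busy = False
        NOT key = False
      (rain AND fan) OR (busy IFF NOT key) = True
        rain AND fan = True
        busy IFF NOT key = True
          NOT key = False
  (NOT rain IFF (NOT fan OR (fan IFF NOT open))) IFF (((fan IMPLIES open) IFF (key OR busy)) AND ((open IMPLIES key) AND (key IFF rain))) = True
    NOT rain IFF (NOT fan OR (fan IFF NOT open)) = False
      NOT rain = False
      NOT fan OR (fan IFF NOT open) = True
        NOT fan = False
        fan IFF NOT open = True
          NOT open = True
    ((fan IMPLIES open) IFF (key OR busy)) AND ((open IMPLIES key) AND (key IFF rain)) = False
      (fan IMPLIES open) IFF (key OR busy) = False
        fan IMPLIES open = False
        key OR busy = True
      (open IMPLIES key) AND (key IFF rain) = True
        open IMPLIES key = True
        key IFF rain = True
Both conjuncts True, so the formula holds.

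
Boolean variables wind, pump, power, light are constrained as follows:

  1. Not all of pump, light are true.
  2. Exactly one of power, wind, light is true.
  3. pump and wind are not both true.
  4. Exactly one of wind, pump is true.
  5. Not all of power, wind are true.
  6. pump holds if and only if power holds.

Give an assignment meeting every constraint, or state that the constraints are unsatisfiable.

wind = True, pump = False, power = False, light = False

  (1) {pump, light}: 0/2 true — not all ✓
  (2) {power, wind, light}: 1 true — exactly one ✓
  (3) pump=F, wind=T — not both ✓
  (4) {wind, pump}: 1 true — exactly one ✓
  (5) {power, wind}: 1/2 true — not all ✓
  (6) pump=F, power=F — same ✓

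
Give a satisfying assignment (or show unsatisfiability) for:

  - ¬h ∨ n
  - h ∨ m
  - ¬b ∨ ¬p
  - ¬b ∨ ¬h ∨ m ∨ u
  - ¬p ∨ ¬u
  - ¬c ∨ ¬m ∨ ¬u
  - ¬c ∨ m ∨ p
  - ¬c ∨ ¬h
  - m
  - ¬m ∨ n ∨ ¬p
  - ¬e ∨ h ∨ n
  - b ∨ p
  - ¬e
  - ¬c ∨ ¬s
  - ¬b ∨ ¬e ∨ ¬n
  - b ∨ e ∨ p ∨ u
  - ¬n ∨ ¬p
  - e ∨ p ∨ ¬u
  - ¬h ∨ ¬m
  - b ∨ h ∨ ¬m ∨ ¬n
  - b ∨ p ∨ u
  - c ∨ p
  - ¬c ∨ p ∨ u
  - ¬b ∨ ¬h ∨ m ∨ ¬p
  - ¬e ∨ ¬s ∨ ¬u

Unsatisfiable — no assignment works.

Case b = True:
  (¬b ∨ ¬p) forces p = False.
  (m) forces m = True.
  (¬e) forces e = False.
  (e ∨ p ∨ ¬u) forces u = False.
  (¬h ∨ ¬m) forces h = False.
  (c ∨ p) forces c = True.
  Clause (¬c ∨ p ∨ u) is falsified — contradiction.
Case b = False:
  (m) forces m = True.
  (b ∨ p) forces p = True.
  (¬p ∨ ¬u) forces u = False.
  (¬m ∨ n ∨ ¬p) forces n = True.
  Clause (¬n ∨ ¬p) is falsified — contradiction.
Both cases fail, so the formula is unsatisfiable.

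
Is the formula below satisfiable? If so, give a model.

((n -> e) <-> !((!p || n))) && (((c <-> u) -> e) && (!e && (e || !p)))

c = True, p = False, u = False, e = False, n = True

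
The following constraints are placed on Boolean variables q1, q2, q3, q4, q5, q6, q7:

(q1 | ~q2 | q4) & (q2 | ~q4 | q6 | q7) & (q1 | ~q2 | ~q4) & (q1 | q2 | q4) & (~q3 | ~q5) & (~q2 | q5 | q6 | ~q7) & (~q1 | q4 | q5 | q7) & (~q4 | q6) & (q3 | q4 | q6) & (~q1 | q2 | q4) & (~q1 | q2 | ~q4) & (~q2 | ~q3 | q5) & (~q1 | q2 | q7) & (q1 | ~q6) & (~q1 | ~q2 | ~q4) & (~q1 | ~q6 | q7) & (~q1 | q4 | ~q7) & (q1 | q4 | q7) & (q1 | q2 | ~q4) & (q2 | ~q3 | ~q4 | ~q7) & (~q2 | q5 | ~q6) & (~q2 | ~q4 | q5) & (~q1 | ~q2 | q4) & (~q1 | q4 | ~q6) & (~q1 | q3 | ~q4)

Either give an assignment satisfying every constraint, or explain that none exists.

Case q4 = True:
  (~q4 | q6) forces q6 = True.
  (q1 | ~q6) forces q1 = True.
  (~q1 | q2 | ~q4) forces q2 = True.
  Clause (~q1 | ~q2 | ~q4) is falsified — contradiction.
Case q4 = False:
  If q1 = True:
    (~q1 | q2 | q4) forces q2 = True.
    clause (~q1 | ~q2 | q4) is falsified.
  If q1 = False:
    (q1 | ~q2 | q4) forces q2 = False.
    clause (q1 | q2 | q4) is falsified.
  Every sub-case reaches a contradiction.
Both cases fail, so the formula is unsatisfiable.

Unsatisfiable — no assignment works.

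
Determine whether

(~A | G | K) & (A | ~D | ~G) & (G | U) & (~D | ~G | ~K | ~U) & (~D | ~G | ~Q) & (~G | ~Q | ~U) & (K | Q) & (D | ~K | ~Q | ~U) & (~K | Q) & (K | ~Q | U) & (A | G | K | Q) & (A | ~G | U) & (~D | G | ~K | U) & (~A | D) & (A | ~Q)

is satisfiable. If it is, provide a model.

G = False, D = True, U = True, K = True, Q = True, A = True

Set G = False.
  then (G | U) forces U = True.
Try D = False:
  (~A | D) forces A = False.
  (A | ~Q) forces Q = False.
  (K | Q) forces K = True.
  clause (~K | Q) is falsified — backtrack.
So D = True.
Try K = False:
  (~A | G | K) forces A = False.
  (K | Q) forces Q = True.
  clause (A | ~Q) is falsified — backtrack.
So K = True.
  then (~K | Q) forces Q = True.
  then (A | ~Q) forces A = True.
All clauses satisfied.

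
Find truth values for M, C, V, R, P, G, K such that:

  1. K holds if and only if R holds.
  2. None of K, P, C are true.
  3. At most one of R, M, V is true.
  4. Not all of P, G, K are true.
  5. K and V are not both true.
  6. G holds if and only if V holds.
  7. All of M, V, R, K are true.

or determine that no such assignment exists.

Case K = True:
  Constraint (2) is violated (K=T) — contradiction.
Case K = False:
  Constraint (7) is violated (K=F) — contradiction.
Both cases fail — unsatisfiable.

No satisfying assignment exists.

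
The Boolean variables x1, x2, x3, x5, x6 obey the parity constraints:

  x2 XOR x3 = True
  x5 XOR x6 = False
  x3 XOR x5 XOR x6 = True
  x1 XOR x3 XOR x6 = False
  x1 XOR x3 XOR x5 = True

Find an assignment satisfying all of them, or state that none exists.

Unsatisfiable

Adding constraints 2, 4, 5 mod 2: every variable appears an even number of times on the left, so the left side is 0.
But the right sides sum to 1 (mod 2). 0 ≠ 1 — the system is inconsistent.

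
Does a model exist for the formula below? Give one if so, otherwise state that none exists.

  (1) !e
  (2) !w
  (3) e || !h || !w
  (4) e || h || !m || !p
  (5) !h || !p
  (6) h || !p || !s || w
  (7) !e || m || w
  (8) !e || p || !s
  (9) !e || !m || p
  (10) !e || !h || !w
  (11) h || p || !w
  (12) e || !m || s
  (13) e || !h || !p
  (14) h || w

Unit clause (!e) forces e = False.
Unit clause (!w) forces w = False.
In (h || w) only h is left, so h = True.
In (!h || !p) only !p is left, so p = False.
Set m = True.
  then (e || !m || s) forces s = True.
All clauses satisfied.

p = False, m = True, e = False, h = True, s = True, w = False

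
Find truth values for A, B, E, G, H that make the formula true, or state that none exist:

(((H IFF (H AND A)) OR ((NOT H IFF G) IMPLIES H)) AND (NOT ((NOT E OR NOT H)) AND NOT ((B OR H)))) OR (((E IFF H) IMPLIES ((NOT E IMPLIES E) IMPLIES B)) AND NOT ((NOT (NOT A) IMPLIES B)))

A: True, B: False, E: False, G: False, H: True

  (((H IFF (H AND A)) OR ((NOT H IFF G) IMPLIES H)) AND (NOT ((NOT E OR NOT H)) AND NOT ((B OR H)))) OR (((E IFF H) IMPLIES ((NOT E IMPLIES E) IMPLIES B)) AND NOT ((NOT (NOT A) IMPLIES B))) = True
    ((H IFF (H AND A)) OR ((NOT H IFF G) IMPLIES H)) AND (NOT ((NOT E OR NOT H)) AND NOT ((B OR H))) = False
      (H IFF (H AND A)) OR ((NOT H IFF G) IMPLIES H) = True
        H IFF (H AND A) = True
          H AND A = True
        (NOT H IFF G) IMPLIES H = True
          NOT H IFF G = True
            NOT H = False
      NOT ((NOT E OR NOT H)) AND NOT ((B OR H)) = False
        NOT ((NOT E OR NOT H)) = False
          NOT E OR NOT H = True
            NOT E = True
            NOT H = False
        NOT ((B OR H)) = False
          B OR H = True
    ((E IFF H) IMPLIES ((NOT E IMPLIES E) IMPLIES B)) AND NOT ((NOT (NOT A) IMPLIES B)) = True
      (E IFF H) IMPLIES ((NOT E IMPLIES E) IMPLIES B) = True
        E IFF H = False
        (NOT E IMPLIES E) IMPLIES B = True
          NOT E IMPLIES E = False
            NOT E = True
      NOT ((NOT (NOT A) IMPLIES B)) = True
        NOT (NOT A) IMPLIES B = False
          NOT (NOT A) = True
            NOT A = False
The formula evaluates to True.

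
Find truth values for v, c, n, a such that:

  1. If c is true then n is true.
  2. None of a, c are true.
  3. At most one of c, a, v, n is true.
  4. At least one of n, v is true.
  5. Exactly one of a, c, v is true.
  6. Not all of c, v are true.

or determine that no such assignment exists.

v: True, c: False, n: False, a: False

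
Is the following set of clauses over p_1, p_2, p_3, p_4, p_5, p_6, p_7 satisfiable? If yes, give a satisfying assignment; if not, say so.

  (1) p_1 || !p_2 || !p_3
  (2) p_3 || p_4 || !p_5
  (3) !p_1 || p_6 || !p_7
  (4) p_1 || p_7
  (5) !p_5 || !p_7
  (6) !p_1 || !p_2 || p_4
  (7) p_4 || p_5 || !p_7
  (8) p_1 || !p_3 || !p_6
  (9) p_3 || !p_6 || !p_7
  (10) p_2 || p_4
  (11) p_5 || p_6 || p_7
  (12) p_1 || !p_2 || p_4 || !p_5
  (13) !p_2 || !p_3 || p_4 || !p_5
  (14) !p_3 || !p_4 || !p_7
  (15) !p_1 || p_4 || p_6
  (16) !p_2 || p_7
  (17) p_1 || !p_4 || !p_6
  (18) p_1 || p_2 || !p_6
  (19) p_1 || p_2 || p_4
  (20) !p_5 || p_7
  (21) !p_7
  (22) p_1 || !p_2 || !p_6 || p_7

p_1 = True; p_2 = False; p_3 = True; p_4 = True; p_5 = False; p_6 = True; p_7 = False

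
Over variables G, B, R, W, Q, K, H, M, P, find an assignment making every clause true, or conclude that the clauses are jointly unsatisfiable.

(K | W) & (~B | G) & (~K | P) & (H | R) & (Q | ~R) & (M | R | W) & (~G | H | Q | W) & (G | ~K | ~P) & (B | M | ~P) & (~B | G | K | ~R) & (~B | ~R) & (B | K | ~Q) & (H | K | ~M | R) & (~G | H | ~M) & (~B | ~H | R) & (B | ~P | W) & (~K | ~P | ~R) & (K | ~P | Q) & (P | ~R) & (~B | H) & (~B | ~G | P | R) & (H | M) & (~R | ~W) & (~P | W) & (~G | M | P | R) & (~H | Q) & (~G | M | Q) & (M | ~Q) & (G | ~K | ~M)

Set G = True.
Try B = True:
  (~B | ~R) forces R = False.
  (H | R) forces H = True.
  clause (~B | ~H | R) is falsified — backtrack.
So B = False.
Try R = True:
  (Q | ~R) forces Q = True.
  (B | K | ~Q) forces K = True.
  (~K | P) forces P = True.
  clause (~K | ~P | ~R) is falsified — backtrack.
So R = False.
  then (H | R) forces H = True.
  then (~H | Q) forces Q = True.
  then (M | ~Q) forces M = True.
  then (B | K | ~Q) forces K = True.
  then (~K | P) forces P = True.
  then (B | ~P | W) forces W = True.
All clauses satisfied.

G = True; B = False; R = False; W = True; Q = True; K = True; H = True; M = True; P = True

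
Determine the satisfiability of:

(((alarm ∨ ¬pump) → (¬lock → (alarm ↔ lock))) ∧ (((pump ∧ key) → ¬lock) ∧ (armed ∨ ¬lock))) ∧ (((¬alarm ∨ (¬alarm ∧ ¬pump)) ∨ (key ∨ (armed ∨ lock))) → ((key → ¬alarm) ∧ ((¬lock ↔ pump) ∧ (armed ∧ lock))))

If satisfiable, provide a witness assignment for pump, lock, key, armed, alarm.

pump: False, lock: True, key: True, armed: True, alarm: False

  ((alarm ∨ ¬pump) → (¬lock → (alarm ↔ lock))) ∧ (((pump ∧ key) → ¬lock) ∧ (armed ∨ ¬lock)) = True
    (alarm ∨ ¬pump) → (¬lock → (alarm ↔ lock)) = True
      alarm ∨ ¬pump = True
        ¬pump = True
      ¬lock → (alarm ↔ lock) = True
        ¬lock = False
        alarm ↔ lock = False
    ((pump ∧ key) → ¬lock) ∧ (armed ∨ ¬lock) = True
      (pump ∧ key) → ¬lock = True
        pump ∧ key = False
        ¬lock = False
      armed ∨ ¬lock = True
        ¬lock = False
  ((¬alarm ∨ (¬alarm ∧ ¬pump)) ∨ (key ∨ (armed ∨ lock))) → ((key → ¬alarm) ∧ ((¬lock ↔ pump) ∧ (armed ∧ lock))) = True
    (¬alarm ∨ (¬alarm ∧ ¬pump)) ∨ (key ∨ (armed ∨ lock)) = True
      ¬alarm ∨ (¬alarm ∧ ¬pump) = True
        ¬alarm = True
        ¬alarm ∧ ¬pump = True
          ¬alarm = True
          ¬pump = True
      key ∨ (armed ∨ lock) = True
        armed ∨ lock = True
    (key → ¬alarm) ∧ ((¬lock ↔ pump) ∧ (armed ∧ lock)) = True
      key → ¬alarm = True
        ¬alarm = True
      (¬lock ↔ pump) ∧ (armed ∧ lock) = True
        ¬lock ↔ pump = True
          ¬lock = False
        armed ∧ lock = True
Both conjuncts True, so the formula holds.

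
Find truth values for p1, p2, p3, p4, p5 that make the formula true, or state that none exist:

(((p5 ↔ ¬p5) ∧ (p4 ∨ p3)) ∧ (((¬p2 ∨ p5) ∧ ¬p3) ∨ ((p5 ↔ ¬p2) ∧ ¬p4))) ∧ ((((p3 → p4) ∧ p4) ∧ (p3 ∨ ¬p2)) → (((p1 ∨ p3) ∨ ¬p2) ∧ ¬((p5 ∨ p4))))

Unsatisfiable

The conjunct p5 ↔ ¬p5 is unsatisfiable on its own:
  p5=F: evaluates to False.
  p5=T: evaluates to False.
So the whole conjunction is unsatisfiable.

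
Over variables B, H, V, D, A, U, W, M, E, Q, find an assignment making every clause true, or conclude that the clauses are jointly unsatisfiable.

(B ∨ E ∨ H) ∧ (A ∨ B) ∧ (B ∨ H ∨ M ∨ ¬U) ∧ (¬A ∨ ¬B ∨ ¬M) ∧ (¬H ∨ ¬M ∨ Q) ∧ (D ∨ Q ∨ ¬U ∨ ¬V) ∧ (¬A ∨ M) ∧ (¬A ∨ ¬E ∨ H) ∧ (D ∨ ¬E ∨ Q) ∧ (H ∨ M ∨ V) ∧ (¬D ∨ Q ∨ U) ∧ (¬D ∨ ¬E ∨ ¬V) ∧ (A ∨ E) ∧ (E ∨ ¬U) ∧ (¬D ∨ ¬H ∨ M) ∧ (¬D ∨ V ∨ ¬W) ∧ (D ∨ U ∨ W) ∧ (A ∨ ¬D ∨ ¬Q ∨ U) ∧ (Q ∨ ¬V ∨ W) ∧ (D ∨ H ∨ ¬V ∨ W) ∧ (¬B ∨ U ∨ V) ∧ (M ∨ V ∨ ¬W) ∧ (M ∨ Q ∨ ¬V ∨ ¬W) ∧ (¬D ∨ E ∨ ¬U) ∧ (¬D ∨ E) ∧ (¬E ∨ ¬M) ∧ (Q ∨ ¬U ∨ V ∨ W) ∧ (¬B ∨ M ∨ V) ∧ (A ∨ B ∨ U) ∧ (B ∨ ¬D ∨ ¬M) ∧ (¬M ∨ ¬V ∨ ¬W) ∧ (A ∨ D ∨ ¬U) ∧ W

B: True, H: True, V: True, D: False, A: False, U: False, W: True, M: False, E: True, Q: True

Unit clause (W) forces W = True.
Set B = True.
Set H = True.
Set V = True.
  then (¬M ∨ ¬V ∨ ¬W) forces M = False.
  then (¬A ∨ M) forces A = False.
  then (A ∨ E) forces E = True.
  then (¬D ∨ ¬H ∨ M) forces D = False.
  then (M ∨ Q ∨ ¬V ∨ ¬W) forces Q = True.
  then (A ∨ D ∨ ¬U) forces U = False.
All clauses satisfied.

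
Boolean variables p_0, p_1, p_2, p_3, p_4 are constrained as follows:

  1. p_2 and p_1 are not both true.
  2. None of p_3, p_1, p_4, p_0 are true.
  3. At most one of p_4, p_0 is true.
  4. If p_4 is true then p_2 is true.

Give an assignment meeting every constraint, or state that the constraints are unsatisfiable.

p_0 = False; p_1 = False; p_2 = False; p_3 = False; p_4 = False

  (1) p_2=F, p_1=F — not both ✓
  (2) {p_3, p_1, p_4, p_0}: 0 true — none ✓
  (3) {p_4, p_0}: 0 true — at most one ✓
  (4) p_4=F ⇒ p_2: vacuous ✓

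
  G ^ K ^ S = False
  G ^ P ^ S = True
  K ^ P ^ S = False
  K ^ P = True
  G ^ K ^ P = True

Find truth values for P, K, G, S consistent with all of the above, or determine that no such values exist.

P: False, K: True, G: False, S: True

G ^ K ^ S = F ^ T ^ T = False ✓
G ^ P ^ S = F ^ F ^ T = True ✓
K ^ P ^ S = T ^ F ^ T = False ✓
K ^ P = T ^ F = True ✓
G ^ K ^ P = F ^ T ^ F = True ✓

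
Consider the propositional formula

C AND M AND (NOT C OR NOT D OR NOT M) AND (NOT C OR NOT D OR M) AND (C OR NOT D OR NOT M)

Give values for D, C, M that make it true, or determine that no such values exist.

Unit clause (C) forces C = True.
Unit clause (M) forces M = True.
In (NOT C OR NOT D OR NOT M) only NOT D is left, so D = False.
Check each clause:
  (C): C holds.
  (M): M holds.
  (NOT C OR NOT D OR NOT M): NOT D holds.
  (NOT C OR NOT D OR M): NOT D holds.
  (C OR NOT D OR NOT M): C holds.
All clauses satisfied.

D: False; C: True; M: True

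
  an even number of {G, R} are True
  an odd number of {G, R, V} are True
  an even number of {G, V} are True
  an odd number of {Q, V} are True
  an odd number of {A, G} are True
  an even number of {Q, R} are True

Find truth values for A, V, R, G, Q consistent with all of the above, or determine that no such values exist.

Adding constraints 1, 3, 4, 6 mod 2: every variable appears an even number of times on the left, so the left side is 0.
But the right sides sum to 1 (mod 2). 0 ≠ 1 — the system is inconsistent.

UNSATISFIABLE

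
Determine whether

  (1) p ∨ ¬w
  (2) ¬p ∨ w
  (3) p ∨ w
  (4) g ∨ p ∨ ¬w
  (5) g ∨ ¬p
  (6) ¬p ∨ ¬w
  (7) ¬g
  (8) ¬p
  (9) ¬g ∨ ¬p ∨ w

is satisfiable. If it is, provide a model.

No satisfying assignment exists.

Case p = True:
  Clause (¬p) is falsified — contradiction.
Case p = False:
  (p ∨ ¬w) forces w = False.
  Clause (p ∨ w) is falsified — contradiction.
Both cases fail, so the formula is unsatisfiable.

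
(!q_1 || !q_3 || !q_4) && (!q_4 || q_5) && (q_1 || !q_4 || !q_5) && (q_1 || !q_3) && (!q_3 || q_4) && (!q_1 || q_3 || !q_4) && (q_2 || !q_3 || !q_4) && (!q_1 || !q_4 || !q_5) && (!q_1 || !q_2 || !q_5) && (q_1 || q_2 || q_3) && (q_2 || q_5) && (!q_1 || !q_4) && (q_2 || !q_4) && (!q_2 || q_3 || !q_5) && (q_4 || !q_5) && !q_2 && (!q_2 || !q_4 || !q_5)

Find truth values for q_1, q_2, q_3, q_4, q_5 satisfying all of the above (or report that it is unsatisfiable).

UNSATISFIABLE

Case q_2 = True:
  Clause (!q_2) is falsified — contradiction.
Case q_2 = False:
  (q_2 || q_5) forces q_5 = True.
  (q_2 || !q_4) forces q_4 = False.
  Clause (q_4 || !q_5) is falsified — contradiction.
Both cases fail, so the formula is unsatisfiable.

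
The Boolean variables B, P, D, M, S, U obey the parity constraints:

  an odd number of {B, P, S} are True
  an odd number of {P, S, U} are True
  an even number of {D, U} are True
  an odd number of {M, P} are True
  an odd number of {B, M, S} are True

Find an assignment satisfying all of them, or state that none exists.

The formula is unsatisfiable.

Adding constraints 1, 4, 5 mod 2: every variable appears an even number of times on the left, so the left side is 0.
But the right sides sum to 1 (mod 2). 0 ≠ 1 — the system is inconsistent.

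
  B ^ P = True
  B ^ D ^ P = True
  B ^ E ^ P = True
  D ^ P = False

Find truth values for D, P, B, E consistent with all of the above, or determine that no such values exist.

D = False, P = False, B = True, E = False

B ^ P = T ^ F = True ✓
B ^ D ^ P = T ^ F ^ F = True ✓
B ^ E ^ P = T ^ F ^ F = True ✓
D ^ P = F ^ F = False ✓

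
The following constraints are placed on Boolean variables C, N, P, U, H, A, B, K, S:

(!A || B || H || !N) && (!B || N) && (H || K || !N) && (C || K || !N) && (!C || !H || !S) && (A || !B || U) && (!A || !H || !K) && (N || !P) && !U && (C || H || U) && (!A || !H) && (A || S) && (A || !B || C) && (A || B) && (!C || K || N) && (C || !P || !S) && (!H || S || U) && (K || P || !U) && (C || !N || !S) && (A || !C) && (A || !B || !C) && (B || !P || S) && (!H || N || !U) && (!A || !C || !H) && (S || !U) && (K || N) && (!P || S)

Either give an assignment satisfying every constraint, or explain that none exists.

C = True, N = False, P = False, U = False, H = False, A = True, B = False, K = True, S = False

Unit clause (!U) forces U = False.
Try C = False:
  (C || H || U) forces H = True.
  (!A || !H) forces A = False.
  (A || !B || U) forces B = False.
  clause (A || B) is falsified — backtrack.
So C = True.
  then (A || !C) forces A = True.
  then (!A || !C || !H) forces H = False.
Set N = False.
  then (!B || N) forces B = False.
  then (N || !P) forces P = False.
  then (!C || K || N) forces K = True.
Set S = False.
All clauses satisfied.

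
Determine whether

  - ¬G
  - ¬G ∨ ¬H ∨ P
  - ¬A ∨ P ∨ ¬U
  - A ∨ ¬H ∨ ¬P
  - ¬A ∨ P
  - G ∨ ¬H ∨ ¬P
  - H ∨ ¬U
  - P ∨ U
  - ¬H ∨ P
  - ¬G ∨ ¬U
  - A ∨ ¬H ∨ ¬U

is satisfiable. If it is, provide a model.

Unit clause (¬G) forces G = False.
Try P = False:
  (¬A ∨ P) forces A = False.
  (P ∨ U) forces U = True.
  (H ∨ ¬U) forces H = True.
  clause (¬H ∨ P) is falsified — backtrack.
So P = True.
  then (G ∨ ¬H ∨ ¬P) forces H = False.
  then (H ∨ ¬U) forces U = False.
Set A = False.
All clauses satisfied.

P = True; G = False; H = False; A = False; U = False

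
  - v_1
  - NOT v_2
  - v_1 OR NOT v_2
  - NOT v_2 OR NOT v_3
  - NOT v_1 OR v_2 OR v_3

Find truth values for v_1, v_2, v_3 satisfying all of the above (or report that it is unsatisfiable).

v_1: True, v_2: False, v_3: True

Unit clause (v_1) forces v_1 = True.
Unit clause (NOT v_2) forces v_2 = False.
In (NOT v_1 OR v_2 OR v_3) only v_3 is left, so v_3 = True.
All clauses satisfied.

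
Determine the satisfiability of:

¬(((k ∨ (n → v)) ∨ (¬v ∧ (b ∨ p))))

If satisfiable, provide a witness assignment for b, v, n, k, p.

b = False; v = False; n = True; k = False; p = False

  ¬(((k ∨ (n → v)) ∨ (¬v ∧ (b ∨ p)))) = True
    (k ∨ (n → v)) ∨ (¬v ∧ (b ∨ p)) = False
      k ∨ (n → v) = False
        n → v = False
      ¬v ∧ (b ∨ p) = False
        ¬v = True
        b ∨ p = False
The formula evaluates to True.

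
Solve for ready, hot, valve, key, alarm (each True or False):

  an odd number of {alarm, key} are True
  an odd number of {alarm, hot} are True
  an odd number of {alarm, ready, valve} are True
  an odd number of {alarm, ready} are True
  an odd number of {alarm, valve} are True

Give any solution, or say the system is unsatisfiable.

ready = False, hot = False, valve = False, key = False, alarm = True

{alarm, key}: 1 true → odd ✓
{alarm, hot}: 1 true → odd ✓
{alarm, ready, valve}: 1 true → odd ✓
{alarm, ready}: 1 true → odd ✓
{alarm, valve}: 1 true → odd ✓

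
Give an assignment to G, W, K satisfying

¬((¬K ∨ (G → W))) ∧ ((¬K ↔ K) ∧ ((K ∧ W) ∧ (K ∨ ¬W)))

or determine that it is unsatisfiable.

Unsatisfiable — no assignment works.

The conjunct ¬K ↔ K is unsatisfiable on its own:
  K=F: evaluates to False.
  K=T: evaluates to False.
So the whole conjunction is unsatisfiable.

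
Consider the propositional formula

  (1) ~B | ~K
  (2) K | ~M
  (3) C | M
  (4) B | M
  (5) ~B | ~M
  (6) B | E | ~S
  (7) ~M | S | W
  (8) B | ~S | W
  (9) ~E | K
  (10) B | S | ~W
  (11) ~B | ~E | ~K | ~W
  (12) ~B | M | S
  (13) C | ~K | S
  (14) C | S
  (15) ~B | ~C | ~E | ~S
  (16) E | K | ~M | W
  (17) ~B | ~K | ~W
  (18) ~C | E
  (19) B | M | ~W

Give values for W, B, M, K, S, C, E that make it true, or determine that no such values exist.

W: True, B: False, M: True, K: True, S: True, C: True, E: True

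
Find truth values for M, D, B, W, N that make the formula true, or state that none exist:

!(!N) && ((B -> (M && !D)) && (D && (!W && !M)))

M: False, D: True, B: False, W: False, N: True

  !(!N) = True
    !N = False
  (B -> (M && !D)) && (D && (!W && !M)) = True
    B -> (M && !D) = True
      M && !D = False
        !D = False
    D && (!W && !M) = True
      !W && !M = True
        !W = True
        !M = True
Both conjuncts True, so the formula holds.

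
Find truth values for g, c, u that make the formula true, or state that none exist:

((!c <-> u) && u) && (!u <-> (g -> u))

UNSATISFIABLE

Case u = True: the conjunct !u <-> (g -> u) becomes !True <-> (g -> True) = False.
Case u = False: the conjunct u is False.
Both cases fail — unsatisfiable.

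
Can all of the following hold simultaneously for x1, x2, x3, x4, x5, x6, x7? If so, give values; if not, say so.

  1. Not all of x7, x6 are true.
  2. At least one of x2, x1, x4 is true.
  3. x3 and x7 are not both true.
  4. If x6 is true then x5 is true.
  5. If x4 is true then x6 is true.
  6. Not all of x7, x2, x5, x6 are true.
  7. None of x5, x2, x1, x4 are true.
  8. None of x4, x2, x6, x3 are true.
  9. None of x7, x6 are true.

Case x4 = True:
  Constraint (7) is violated (x4=T) — contradiction.
Case x4 = False:
  (7) forces x5 = False.
  (4) with x5=F forces x6 = False.
  (7) forces x2 = False.
  (2) with x2=F, x4=F forces x1 = True.
  Constraint (7) is violated (x1=T) — contradiction.
Both cases fail — unsatisfiable.

UNSATISFIABLE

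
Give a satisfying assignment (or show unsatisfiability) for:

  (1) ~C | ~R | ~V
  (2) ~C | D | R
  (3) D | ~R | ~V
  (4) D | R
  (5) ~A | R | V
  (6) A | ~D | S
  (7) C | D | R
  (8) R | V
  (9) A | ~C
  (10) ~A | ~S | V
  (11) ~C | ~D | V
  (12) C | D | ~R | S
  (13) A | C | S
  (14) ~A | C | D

Set R = False.
  then (D | R) forces D = True.
  then (R | V) forces V = True.
Set S = True.
Set A = True.
Set C = True.
All clauses satisfied.

R = False; S = True; A = True; C = True; V = True; D = True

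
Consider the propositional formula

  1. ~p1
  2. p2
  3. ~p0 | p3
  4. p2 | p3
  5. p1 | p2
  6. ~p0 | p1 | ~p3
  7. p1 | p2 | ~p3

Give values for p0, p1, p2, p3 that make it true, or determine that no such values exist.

p0 = False, p1 = False, p2 = True, p3 = True

Unit clause (~p1) forces p1 = False.
Unit clause (p2) forces p2 = True.
Set p0 = False.
Set p3 = True.
Check each clause:
  (~p1): ~p1 holds.
  (p2): p2 holds.
  (~p0 | p3): ~p0 holds.
  (p2 | p3): p2 holds.
  (p1 | p2): p2 holds.
  (~p0 | p1 | ~p3): ~p0 holds.
  (p1 | p2 | ~p3): p2 holds.
All clauses satisfied.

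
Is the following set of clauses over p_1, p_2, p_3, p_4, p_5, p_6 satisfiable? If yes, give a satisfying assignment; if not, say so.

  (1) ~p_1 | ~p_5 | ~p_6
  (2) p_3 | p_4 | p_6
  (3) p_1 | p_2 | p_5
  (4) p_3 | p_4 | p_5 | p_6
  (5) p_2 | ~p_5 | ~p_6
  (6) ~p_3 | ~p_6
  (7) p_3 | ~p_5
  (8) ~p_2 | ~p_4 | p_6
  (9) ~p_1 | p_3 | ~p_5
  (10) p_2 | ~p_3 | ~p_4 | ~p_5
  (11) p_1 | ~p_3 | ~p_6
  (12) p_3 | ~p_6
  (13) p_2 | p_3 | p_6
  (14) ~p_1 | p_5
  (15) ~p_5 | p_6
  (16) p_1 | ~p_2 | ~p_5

p_1: False; p_2: True; p_3: True; p_4: False; p_5: False; p_6: False

Try p_1 = True:
  (~p_1 | p_5) forces p_5 = True.
  (~p_1 | ~p_5 | ~p_6) forces p_6 = False.
  clause (~p_5 | p_6) is falsified — backtrack.
So p_1 = False.
Set p_2 = True.
  then (p_1 | ~p_2 | ~p_5) forces p_5 = False.
Set p_3 = True.
  then (~p_3 | ~p_6) forces p_6 = False.
  then (~p_2 | ~p_4 | p_6) forces p_4 = False.
All clauses satisfied.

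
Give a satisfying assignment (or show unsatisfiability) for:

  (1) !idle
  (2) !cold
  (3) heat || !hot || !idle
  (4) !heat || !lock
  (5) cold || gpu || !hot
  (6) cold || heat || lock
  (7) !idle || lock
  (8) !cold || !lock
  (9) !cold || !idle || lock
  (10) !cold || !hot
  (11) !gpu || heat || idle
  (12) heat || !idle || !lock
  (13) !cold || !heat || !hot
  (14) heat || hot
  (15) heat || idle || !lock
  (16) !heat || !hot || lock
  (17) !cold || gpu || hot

lock = False; heat = True; hot = False; cold = False; gpu = False; idle = False

Unit clause (!idle) forces idle = False.
Unit clause (!cold) forces cold = False.
Try lock = True:
  (!heat || !lock) forces heat = False.
  clause (heat || idle || !lock) is falsified — backtrack.
So lock = False.
  then (cold || heat || lock) forces heat = True.
  then (!heat || !hot || lock) forces hot = False.
Set gpu = False.
All clauses satisfied.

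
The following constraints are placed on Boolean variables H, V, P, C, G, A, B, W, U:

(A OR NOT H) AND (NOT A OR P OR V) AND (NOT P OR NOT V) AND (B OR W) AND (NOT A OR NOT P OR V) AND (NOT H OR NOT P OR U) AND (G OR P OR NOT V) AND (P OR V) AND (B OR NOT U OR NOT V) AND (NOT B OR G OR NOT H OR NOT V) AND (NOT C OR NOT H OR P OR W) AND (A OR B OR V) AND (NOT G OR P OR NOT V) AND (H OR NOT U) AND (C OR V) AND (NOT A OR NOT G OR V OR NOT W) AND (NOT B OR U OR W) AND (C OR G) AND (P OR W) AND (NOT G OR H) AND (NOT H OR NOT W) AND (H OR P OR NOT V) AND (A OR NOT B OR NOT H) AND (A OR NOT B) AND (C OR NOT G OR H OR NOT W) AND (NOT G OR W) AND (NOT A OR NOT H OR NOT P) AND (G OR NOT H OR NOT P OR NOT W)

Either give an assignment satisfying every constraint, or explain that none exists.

The formula is unsatisfiable.

Case V = True:
  (NOT P OR NOT V) forces P = False.
  (G OR P OR NOT V) forces G = True.
  Clause (NOT G OR P OR NOT V) is falsified — contradiction.
Case V = False:
  (P OR V) forces P = True.
  (NOT A OR NOT P OR V) forces A = False.
  (A OR NOT H) forces H = False.
  (A OR B OR V) forces B = True.
  Clause (A OR NOT B) is falsified — contradiction.
Both cases fail, so the formula is unsatisfiable.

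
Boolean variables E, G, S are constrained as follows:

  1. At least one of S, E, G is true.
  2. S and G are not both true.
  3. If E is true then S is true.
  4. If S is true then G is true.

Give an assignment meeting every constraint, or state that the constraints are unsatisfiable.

E: False, G: True, S: False

  (1) {S, E, G}: 1 true — at least one ✓
  (2) S=F, G=T — not both ✓
  (3) E=F ⇒ S: vacuous ✓
  (4) S=F ⇒ G: vacuous ✓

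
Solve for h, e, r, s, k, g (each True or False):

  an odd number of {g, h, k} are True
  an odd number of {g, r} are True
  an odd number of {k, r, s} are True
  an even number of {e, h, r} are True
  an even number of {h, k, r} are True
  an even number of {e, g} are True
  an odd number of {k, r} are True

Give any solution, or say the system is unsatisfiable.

h=T, e=T, r=F, s=F, k=T, g=T

{g, h, k}: 3 true → odd ✓
{g, r}: 1 true → odd ✓
{k, r, s}: 1 true → odd ✓
{e, h, r}: 2 true → even ✓
{h, k, r}: 2 true → even ✓
{e, g}: 2 true → even ✓
{k, r}: 1 true → odd ✓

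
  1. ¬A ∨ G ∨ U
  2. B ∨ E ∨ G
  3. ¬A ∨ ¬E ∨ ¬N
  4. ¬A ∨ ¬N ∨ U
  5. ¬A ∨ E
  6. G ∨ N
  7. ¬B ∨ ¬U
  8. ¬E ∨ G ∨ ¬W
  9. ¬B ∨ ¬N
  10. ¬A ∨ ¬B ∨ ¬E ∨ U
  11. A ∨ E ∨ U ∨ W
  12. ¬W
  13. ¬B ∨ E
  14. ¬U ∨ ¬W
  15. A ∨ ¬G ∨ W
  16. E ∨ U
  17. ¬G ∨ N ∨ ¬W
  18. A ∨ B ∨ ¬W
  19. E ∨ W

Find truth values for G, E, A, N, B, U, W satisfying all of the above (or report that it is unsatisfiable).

Unit clause (¬W) forces W = False.
In (E ∨ W) only E is left, so E = True.
Set G = True.
  then (A ∨ ¬G ∨ W) forces A = True.
  then (¬A ∨ ¬E ∨ ¬N) forces N = False.
Try B = True:
  (¬B ∨ ¬U) forces U = False.
  clause (¬A ∨ ¬B ∨ ¬E ∨ U) is falsified — backtrack.
So B = False.
Set U = True.
All clauses satisfied.

G = True; E = True; A = True; N = False; B = False; U = True; W = False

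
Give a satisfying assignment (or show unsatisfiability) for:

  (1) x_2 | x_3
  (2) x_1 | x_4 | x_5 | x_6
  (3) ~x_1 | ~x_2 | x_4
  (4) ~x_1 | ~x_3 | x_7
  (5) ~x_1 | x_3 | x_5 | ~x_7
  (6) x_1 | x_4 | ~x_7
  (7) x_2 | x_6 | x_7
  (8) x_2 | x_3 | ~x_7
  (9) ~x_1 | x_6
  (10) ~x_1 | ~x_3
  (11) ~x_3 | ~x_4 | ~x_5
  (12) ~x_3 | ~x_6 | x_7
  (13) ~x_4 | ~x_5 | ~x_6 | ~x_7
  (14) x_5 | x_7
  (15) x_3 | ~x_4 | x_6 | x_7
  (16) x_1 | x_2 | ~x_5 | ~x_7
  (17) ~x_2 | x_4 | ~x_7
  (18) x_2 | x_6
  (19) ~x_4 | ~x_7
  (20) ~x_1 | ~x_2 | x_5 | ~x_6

Set x_1 = True.
  then (~x_1 | x_6) forces x_6 = True.
  then (~x_1 | ~x_3) forces x_3 = False.
  then (x_2 | x_3) forces x_2 = True.
  then (~x_1 | ~x_2 | x_4) forces x_4 = True.
  then (~x_4 | ~x_7) forces x_7 = False.
  then (~x_1 | ~x_2 | x_5 | ~x_6) forces x_5 = True.
All clauses satisfied.

x_1: True, x_2: True, x_3: False, x_4: True, x_5: True, x_6: True, x_7: False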